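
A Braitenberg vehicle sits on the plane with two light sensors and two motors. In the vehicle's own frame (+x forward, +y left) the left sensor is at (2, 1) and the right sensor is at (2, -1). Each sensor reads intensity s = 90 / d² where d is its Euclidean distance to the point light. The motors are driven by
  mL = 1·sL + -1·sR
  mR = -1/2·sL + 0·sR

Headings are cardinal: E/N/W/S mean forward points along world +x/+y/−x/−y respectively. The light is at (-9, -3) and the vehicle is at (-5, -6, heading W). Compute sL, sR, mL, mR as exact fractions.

9/2 45/4 -27/4 -9/4

left sensor world pos  = (-7, -7); dL² = 20
right sensor world pos = (-7, -5); dR² = 8
sL = 90/20 = 9/2
sR = 90/8 = 45/4
mL = 1·sL + -1·sR = -27/4
mR = -1/2·sL + 0·sR = -9/4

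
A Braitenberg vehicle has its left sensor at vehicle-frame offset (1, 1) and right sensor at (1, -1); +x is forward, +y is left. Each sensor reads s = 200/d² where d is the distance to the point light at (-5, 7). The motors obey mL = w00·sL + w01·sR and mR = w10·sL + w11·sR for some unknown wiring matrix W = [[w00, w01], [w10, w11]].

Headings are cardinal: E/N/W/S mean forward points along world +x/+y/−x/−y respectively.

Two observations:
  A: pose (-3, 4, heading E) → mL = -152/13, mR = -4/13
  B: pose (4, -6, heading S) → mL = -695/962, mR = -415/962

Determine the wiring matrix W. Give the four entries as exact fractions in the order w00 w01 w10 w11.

obs A: pose=(-3,4,E) → sL=200/13, sR=8, mL=-152/13, mR=-4/13
obs B: pose=(4,-6,S) → sL=25/37, sR=10/13, mL=-695/962, mR=-415/962
sensor matrix S = [[200/13, 8], [25/37, 10/13]]; det S = 40200/6253
solve [mL_A; mL_B] = S·[w00; w01] and [mR_A; mR_B] = S·[w10; w11]:
  w00 = -1/2, w01 = -1/2, w10 = 1/2, w11 = -1

-1/2 -1/2 1/2 -1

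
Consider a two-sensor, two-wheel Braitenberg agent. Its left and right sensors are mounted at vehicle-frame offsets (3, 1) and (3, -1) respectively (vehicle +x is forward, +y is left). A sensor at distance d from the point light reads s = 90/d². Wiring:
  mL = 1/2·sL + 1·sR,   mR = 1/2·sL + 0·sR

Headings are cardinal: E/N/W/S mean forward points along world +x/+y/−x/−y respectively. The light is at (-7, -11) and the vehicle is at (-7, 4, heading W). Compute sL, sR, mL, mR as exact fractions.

left sensor world pos  = (-10, 3); dL² = 205
right sensor world pos = (-10, 5); dR² = 265
sL = 90/205 = 18/41
sR = 90/265 = 18/53
mL = 1/2·sL + 1·sR = 1215/2173
mR = 1/2·sL + 0·sR = 9/41

18/41 18/53 1215/2173 9/41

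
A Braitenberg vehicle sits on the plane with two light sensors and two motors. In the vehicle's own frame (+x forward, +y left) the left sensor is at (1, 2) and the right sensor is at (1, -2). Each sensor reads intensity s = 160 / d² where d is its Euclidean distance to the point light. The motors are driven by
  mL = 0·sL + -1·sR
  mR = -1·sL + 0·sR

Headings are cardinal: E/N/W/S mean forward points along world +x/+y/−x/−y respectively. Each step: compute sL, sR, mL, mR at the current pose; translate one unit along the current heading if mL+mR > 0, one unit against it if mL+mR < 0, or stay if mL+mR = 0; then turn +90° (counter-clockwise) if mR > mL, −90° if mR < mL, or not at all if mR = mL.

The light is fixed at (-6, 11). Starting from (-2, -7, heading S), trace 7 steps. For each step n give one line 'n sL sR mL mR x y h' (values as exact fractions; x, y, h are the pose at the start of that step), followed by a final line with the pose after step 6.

n=0: pose=(-2,-7,S); sL=160/397, sR=32/73; mL=-32/73, mR=-160/397; mL+mR=-24384/28981 → advance -1; mR−mL=1024/28981 → turn +1·90°
n=1: pose=(-2,-6,E); sL=16/25, sR=80/193; mL=-80/193, mR=-16/25; mL+mR=-5088/4825 → advance -1; mR−mL=-1088/4825 → turn -1·90°
n=2: pose=(-3,-6,S); sL=160/349, sR=32/65; mL=-32/65, mR=-160/349; mL+mR=-21568/22685 → advance -1; mR−mL=768/22685 → turn +1·90°
n=3: pose=(-3,-5,E); sL=40/53, sR=8/17; mL=-8/17, mR=-40/53; mL+mR=-1104/901 → advance -1; mR−mL=-256/901 → turn -1·90°
n=4: pose=(-4,-5,S); sL=32/61, sR=160/289; mL=-160/289, mR=-32/61; mL+mR=-19008/17629 → advance -1; mR−mL=512/17629 → turn +1·90°
n=5: pose=(-4,-4,E); sL=80/89, sR=80/149; mL=-80/149, mR=-80/89; mL+mR=-19040/13261 → advance -1; mR−mL=-4800/13261 → turn -1·90°
n=6: pose=(-5,-4,S); sL=32/53, sR=160/257; mL=-160/257, mR=-32/53; mL+mR=-16704/13621 → advance -1; mR−mL=256/13621 → turn +1·90°

0 160/397 32/73 -32/73 -160/397 -2 -7 S
1 16/25 80/193 -80/193 -16/25 -2 -6 E
2 160/349 32/65 -32/65 -160/349 -3 -6 S
3 40/53 8/17 -8/17 -40/53 -3 -5 E
4 32/61 160/289 -160/289 -32/61 -4 -5 S
5 80/89 80/149 -80/149 -80/89 -4 -4 E
6 32/53 160/257 -160/257 -32/53 -5 -4 S
final -5 -3 E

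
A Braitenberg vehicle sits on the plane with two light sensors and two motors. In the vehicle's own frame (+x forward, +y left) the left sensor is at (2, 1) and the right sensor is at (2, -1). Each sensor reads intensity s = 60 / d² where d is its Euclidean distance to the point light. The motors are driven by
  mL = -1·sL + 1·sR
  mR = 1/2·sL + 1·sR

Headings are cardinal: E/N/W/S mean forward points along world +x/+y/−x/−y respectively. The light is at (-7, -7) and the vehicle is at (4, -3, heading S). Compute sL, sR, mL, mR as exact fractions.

15/37 15/26 165/962 375/481

left sensor world pos  = (5, -5); dL² = 148
right sensor world pos = (3, -5); dR² = 104
sL = 60/148 = 15/37
sR = 60/104 = 15/26
mL = -1·sL + 1·sR = 165/962
mR = 1/2·sL + 1·sR = 375/481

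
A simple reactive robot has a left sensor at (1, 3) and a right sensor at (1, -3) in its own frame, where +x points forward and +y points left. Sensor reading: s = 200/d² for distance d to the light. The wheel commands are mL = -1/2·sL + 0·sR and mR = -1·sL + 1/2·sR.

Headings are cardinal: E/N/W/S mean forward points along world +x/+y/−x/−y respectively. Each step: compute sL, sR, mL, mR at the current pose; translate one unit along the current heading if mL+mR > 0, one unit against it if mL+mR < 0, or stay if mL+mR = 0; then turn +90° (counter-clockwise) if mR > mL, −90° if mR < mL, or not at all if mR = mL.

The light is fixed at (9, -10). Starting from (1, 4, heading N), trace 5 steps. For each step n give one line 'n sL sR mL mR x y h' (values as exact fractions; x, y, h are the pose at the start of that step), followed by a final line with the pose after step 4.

n=0: pose=(1,4,N); sL=100/173, sR=4/5; mL=-50/173, mR=-154/865; mL+mR=-404/865 → advance -1; mR−mL=96/865 → turn +1·90°
n=1: pose=(1,3,W); sL=200/181, sR=200/337; mL=-100/181, mR=-49300/60997; mL+mR=-83000/60997 → advance -1; mR−mL=-15600/60997 → turn -1·90°
n=2: pose=(2,3,N); sL=25/37, sR=50/53; mL=-25/74, mR=-400/1961; mL+mR=-2125/3922 → advance -1; mR−mL=525/3922 → turn +1·90°
n=3: pose=(2,2,W); sL=40/29, sR=200/289; mL=-20/29, mR=-8660/8381; mL+mR=-14440/8381 → advance -1; mR−mL=-2880/8381 → turn -1·90°
n=4: pose=(3,2,N); sL=4/5, sR=100/89; mL=-2/5, mR=-106/445; mL+mR=-284/445 → advance -1; mR−mL=72/445 → turn +1·90°

0 100/173 4/5 -50/173 -154/865 1 4 N
1 200/181 200/337 -100/181 -49300/60997 1 3 W
2 25/37 50/53 -25/74 -400/1961 2 3 N
3 40/29 200/289 -20/29 -8660/8381 2 2 W
4 4/5 100/89 -2/5 -106/445 3 2 N
final 3 1 W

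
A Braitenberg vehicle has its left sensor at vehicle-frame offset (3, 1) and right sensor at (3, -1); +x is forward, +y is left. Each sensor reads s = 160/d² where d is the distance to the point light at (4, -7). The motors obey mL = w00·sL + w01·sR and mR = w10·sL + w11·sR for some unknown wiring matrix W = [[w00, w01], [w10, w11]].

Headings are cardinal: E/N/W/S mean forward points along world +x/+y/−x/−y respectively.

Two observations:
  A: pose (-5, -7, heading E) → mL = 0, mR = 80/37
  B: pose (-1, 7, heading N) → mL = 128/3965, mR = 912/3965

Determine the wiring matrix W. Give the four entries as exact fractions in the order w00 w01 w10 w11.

obs A: pose=(-5,-7,E) → sL=160/37, sR=160/37, mL=0, mR=80/37
obs B: pose=(-1,7,N) → sL=32/65, sR=32/61, mL=128/3965, mR=912/3965
sensor matrix S = [[160/37, 160/37], [32/65, 32/61]]; det S = 4096/29341
solve [mL_A; mL_B] = S·[w00; w01] and [mR_A; mR_B] = S·[w10; w11]:
  w00 = -1, w01 = 1, w10 = 1, w11 = -1/2

-1 1 1 -1/2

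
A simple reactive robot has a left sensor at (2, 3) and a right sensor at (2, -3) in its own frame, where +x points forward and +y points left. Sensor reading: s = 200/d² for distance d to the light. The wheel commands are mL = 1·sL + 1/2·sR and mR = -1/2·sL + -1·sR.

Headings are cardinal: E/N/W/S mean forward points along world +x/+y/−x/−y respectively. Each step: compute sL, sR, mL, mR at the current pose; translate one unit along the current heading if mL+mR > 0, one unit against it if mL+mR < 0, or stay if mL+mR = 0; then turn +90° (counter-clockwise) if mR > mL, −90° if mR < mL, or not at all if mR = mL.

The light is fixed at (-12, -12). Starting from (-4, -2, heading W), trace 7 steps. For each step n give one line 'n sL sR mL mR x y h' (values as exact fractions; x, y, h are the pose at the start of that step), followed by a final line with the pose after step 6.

0 40/17 40/41 1980/697 -1500/697 -4 -2 W
1 5/4 50/61 405/244 -705/488 -5 -2 N
2 200/277 40/29 11340/8033 -13980/8033 -5 -1 E
3 100/81 20/9 190/81 -230/81 -6 -1 S
4 200/97 200/241 57900/23377 -43500/23377 -6 0 W
5 1 10/13 18/13 -33/26 -7 0 N
6 40/61 200/149 12060/9089 -15180/9089 -7 1 E
final -8 1 S

n=0: pose=(-4,-2,W); sL=40/17, sR=40/41; mL=1980/697, mR=-1500/697; mL+mR=480/697 → advance +1; mR−mL=-3480/697 → turn -1·90°
n=1: pose=(-5,-2,N); sL=5/4, sR=50/61; mL=405/244, mR=-705/488; mL+mR=105/488 → advance +1; mR−mL=-1515/488 → turn -1·90°
n=2: pose=(-5,-1,E); sL=200/277, sR=40/29; mL=11340/8033, mR=-13980/8033; mL+mR=-2640/8033 → advance -1; mR−mL=-25320/8033 → turn -1·90°
n=3: pose=(-6,-1,S); sL=100/81, sR=20/9; mL=190/81, mR=-230/81; mL+mR=-40/81 → advance -1; mR−mL=-140/27 → turn -1·90°
n=4: pose=(-6,0,W); sL=200/97, sR=200/241; mL=57900/23377, mR=-43500/23377; mL+mR=14400/23377 → advance +1; mR−mL=-101400/23377 → turn -1·90°
n=5: pose=(-7,0,N); sL=1, sR=10/13; mL=18/13, mR=-33/26; mL+mR=3/26 → advance +1; mR−mL=-69/26 → turn -1·90°
n=6: pose=(-7,1,E); sL=40/61, sR=200/149; mL=12060/9089, mR=-15180/9089; mL+mR=-3120/9089 → advance -1; mR−mL=-27240/9089 → turn -1·90°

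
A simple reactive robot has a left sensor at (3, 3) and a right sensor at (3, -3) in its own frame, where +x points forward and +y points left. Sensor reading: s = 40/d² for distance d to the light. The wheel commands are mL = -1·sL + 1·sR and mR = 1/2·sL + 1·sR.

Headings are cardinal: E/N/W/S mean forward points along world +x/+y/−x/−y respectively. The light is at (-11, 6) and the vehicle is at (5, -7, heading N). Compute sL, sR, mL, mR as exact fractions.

40/269 40/461 -7680/124009 19980/124009

left sensor world pos  = (2, -4); dL² = 269
right sensor world pos = (8, -4); dR² = 461
sL = 40/269 = 40/269
sR = 40/461 = 40/461
mL = -1·sL + 1·sR = -7680/124009
mR = 1/2·sL + 1·sR = 19980/124009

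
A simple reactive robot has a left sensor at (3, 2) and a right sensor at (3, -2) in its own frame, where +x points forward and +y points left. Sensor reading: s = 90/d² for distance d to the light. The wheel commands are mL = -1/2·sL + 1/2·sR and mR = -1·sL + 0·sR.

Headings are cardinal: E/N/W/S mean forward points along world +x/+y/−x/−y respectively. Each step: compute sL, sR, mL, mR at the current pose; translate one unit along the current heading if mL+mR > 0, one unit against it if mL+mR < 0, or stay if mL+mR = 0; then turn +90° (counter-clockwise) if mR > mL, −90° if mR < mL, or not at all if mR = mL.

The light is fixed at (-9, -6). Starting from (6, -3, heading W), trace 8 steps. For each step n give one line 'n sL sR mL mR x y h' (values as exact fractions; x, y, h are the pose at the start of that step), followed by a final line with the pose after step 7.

n=0: pose=(6,-3,W); sL=18/29, sR=90/169; mL=-216/4901, mR=-18/29; mL+mR=-3258/4901 → advance -1; mR−mL=-2826/4901 → turn -1·90°
n=1: pose=(7,-3,N); sL=45/116, sR=1/4; mL=-2/29, mR=-45/116; mL+mR=-53/116 → advance -1; mR−mL=-37/116 → turn -1·90°
n=2: pose=(7,-4,E); sL=90/377, sR=90/361; mL=720/136097, mR=-90/377; mL+mR=-31770/136097 → advance -1; mR−mL=-33210/136097 → turn -1·90°
n=3: pose=(6,-4,S); sL=9/29, sR=9/17; mL=54/493, mR=-9/29; mL+mR=-99/493 → advance -1; mR−mL=-207/493 → turn -1·90°
n=4: pose=(6,-3,W); sL=18/29, sR=90/169; mL=-216/4901, mR=-18/29; mL+mR=-3258/4901 → advance -1; mR−mL=-2826/4901 → turn -1·90°
n=5: pose=(7,-3,N); sL=45/116, sR=1/4; mL=-2/29, mR=-45/116; mL+mR=-53/116 → advance -1; mR−mL=-37/116 → turn -1·90°
n=6: pose=(7,-4,E); sL=90/377, sR=90/361; mL=720/136097, mR=-90/377; mL+mR=-31770/136097 → advance -1; mR−mL=-33210/136097 → turn -1·90°
n=7: pose=(6,-4,S); sL=9/29, sR=9/17; mL=54/493, mR=-9/29; mL+mR=-99/493 → advance -1; mR−mL=-207/493 → turn -1·90°

0 18/29 90/169 -216/4901 -18/29 6 -3 W
1 45/116 1/4 -2/29 -45/116 7 -3 N
2 90/377 90/361 720/136097 -90/377 7 -4 E
3 9/29 9/17 54/493 -9/29 6 -4 S
4 18/29 90/169 -216/4901 -18/29 6 -3 W
5 45/116 1/4 -2/29 -45/116 7 -3 N
6 90/377 90/361 720/136097 -90/377 7 -4 E
7 9/29 9/17 54/493 -9/29 6 -4 S
final 6 -3 W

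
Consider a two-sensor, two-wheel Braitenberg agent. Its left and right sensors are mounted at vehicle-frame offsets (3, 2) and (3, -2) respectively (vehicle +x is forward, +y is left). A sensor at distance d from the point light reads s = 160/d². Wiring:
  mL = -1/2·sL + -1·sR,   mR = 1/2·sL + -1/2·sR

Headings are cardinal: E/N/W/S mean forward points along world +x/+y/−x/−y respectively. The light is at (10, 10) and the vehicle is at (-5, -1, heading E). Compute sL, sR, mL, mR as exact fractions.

left sensor world pos  = (-2, 1); dL² = 225
right sensor world pos = (-2, -3); dR² = 313
sL = 160/225 = 32/45
sR = 160/313 = 160/313
mL = -1/2·sL + -1·sR = -12208/14085
mR = 1/2·sL + -1/2·sR = 1408/14085

32/45 160/313 -12208/14085 1408/14085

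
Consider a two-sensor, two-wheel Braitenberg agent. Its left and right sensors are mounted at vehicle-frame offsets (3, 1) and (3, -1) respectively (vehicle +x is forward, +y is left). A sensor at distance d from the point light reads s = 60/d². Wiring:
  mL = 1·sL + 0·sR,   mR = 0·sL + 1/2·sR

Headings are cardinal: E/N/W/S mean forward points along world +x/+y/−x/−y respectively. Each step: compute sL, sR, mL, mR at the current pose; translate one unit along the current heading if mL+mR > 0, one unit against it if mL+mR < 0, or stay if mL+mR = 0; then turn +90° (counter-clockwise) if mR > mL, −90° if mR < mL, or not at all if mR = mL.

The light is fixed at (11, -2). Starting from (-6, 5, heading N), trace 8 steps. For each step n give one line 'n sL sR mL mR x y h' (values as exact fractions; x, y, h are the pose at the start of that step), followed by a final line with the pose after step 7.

n=0: pose=(-6,5,N); sL=15/106, sR=15/89; mL=15/106, mR=15/178; mL+mR=1065/4717 → advance +1; mR−mL=-270/4717 → turn -1·90°
n=1: pose=(-6,6,E); sL=60/277, sR=12/49; mL=60/277, mR=6/49; mL+mR=4602/13573 → advance +1; mR−mL=-1278/13573 → turn -1·90°
n=2: pose=(-5,6,S); sL=6/25, sR=30/157; mL=6/25, mR=15/157; mL+mR=1317/3925 → advance +1; mR−mL=-567/3925 → turn -1·90°
n=3: pose=(-5,5,W); sL=60/397, sR=12/85; mL=60/397, mR=6/85; mL+mR=7482/33745 → advance +1; mR−mL=-2718/33745 → turn -1·90°
n=4: pose=(-6,5,N); sL=15/106, sR=15/89; mL=15/106, mR=15/178; mL+mR=1065/4717 → advance +1; mR−mL=-270/4717 → turn -1·90°
n=5: pose=(-6,6,E); sL=60/277, sR=12/49; mL=60/277, mR=6/49; mL+mR=4602/13573 → advance +1; mR−mL=-1278/13573 → turn -1·90°
n=6: pose=(-5,6,S); sL=6/25, sR=30/157; mL=6/25, mR=15/157; mL+mR=1317/3925 → advance +1; mR−mL=-567/3925 → turn -1·90°
n=7: pose=(-5,5,W); sL=60/397, sR=12/85; mL=60/397, mR=6/85; mL+mR=7482/33745 → advance +1; mR−mL=-2718/33745 → turn -1·90°

0 15/106 15/89 15/106 15/178 -6 5 N
1 60/277 12/49 60/277 6/49 -6 6 E
2 6/25 30/157 6/25 15/157 -5 6 S
3 60/397 12/85 60/397 6/85 -5 5 W
4 15/106 15/89 15/106 15/178 -6 5 N
5 60/277 12/49 60/277 6/49 -6 6 E
6 6/25 30/157 6/25 15/157 -5 6 S
7 60/397 12/85 60/397 6/85 -5 5 W
final -6 5 N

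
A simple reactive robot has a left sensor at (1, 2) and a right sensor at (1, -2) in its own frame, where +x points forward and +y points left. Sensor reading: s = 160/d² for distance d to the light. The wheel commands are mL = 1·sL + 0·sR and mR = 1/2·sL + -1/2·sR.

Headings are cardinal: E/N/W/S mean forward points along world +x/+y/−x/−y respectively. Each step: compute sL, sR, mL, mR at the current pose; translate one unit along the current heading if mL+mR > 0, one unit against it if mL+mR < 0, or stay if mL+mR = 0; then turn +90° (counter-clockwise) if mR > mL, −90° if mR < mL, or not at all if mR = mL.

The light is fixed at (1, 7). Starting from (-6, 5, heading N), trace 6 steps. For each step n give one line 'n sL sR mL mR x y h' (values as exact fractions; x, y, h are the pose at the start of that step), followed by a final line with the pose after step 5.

0 80/41 80/13 80/41 -1120/533 -6 5 N
1 160/37 160/61 160/37 1920/2257 -6 4 E
2 5 2 5 3/2 -5 4 S
3 32/17 160/53 32/17 -512/901 -5 3 W
4 16/9 80/17 16/9 -224/153 -6 3 N
5 160/37 160/61 160/37 1920/2257 -6 4 E
final -5 4 S

n=0: pose=(-6,5,N); sL=80/41, sR=80/13; mL=80/41, mR=-1120/533; mL+mR=-80/533 → advance -1; mR−mL=-2160/533 → turn -1·90°
n=1: pose=(-6,4,E); sL=160/37, sR=160/61; mL=160/37, mR=1920/2257; mL+mR=11680/2257 → advance +1; mR−mL=-7840/2257 → turn -1·90°
n=2: pose=(-5,4,S); sL=5, sR=2; mL=5, mR=3/2; mL+mR=13/2 → advance +1; mR−mL=-7/2 → turn -1·90°
n=3: pose=(-5,3,W); sL=32/17, sR=160/53; mL=32/17, mR=-512/901; mL+mR=1184/901 → advance +1; mR−mL=-2208/901 → turn -1·90°
n=4: pose=(-6,3,N); sL=16/9, sR=80/17; mL=16/9, mR=-224/153; mL+mR=16/51 → advance +1; mR−mL=-496/153 → turn -1·90°
n=5: pose=(-6,4,E); sL=160/37, sR=160/61; mL=160/37, mR=1920/2257; mL+mR=11680/2257 → advance +1; mR−mL=-7840/2257 → turn -1·90°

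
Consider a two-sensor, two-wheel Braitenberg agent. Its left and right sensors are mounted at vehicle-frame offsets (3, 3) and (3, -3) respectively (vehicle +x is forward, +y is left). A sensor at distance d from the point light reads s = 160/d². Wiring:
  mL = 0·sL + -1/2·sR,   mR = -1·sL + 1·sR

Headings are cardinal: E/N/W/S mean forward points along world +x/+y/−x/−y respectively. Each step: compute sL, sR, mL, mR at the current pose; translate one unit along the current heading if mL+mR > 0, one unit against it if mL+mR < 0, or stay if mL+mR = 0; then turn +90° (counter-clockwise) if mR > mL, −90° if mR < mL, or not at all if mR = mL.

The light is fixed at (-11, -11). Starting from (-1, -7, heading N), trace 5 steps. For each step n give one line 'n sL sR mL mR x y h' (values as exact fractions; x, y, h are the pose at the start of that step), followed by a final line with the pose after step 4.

n=0: pose=(-1,-7,N); sL=80/49, sR=80/109; mL=-40/109, mR=-4800/5341; mL+mR=-6760/5341 → advance -1; mR−mL=-2840/5341 → turn -1·90°
n=1: pose=(-1,-8,E); sL=32/41, sR=160/169; mL=-80/169, mR=1152/6929; mL+mR=-2128/6929 → advance -1; mR−mL=4432/6929 → turn +1·90°
n=2: pose=(-2,-8,N); sL=20/9, sR=8/9; mL=-4/9, mR=-4/3; mL+mR=-16/9 → advance -1; mR−mL=-8/9 → turn -1·90°
n=3: pose=(-2,-9,E); sL=160/169, sR=32/29; mL=-16/29, mR=768/4901; mL+mR=-1936/4901 → advance -1; mR−mL=3472/4901 → turn +1·90°
n=4: pose=(-3,-9,N); sL=16/5, sR=80/73; mL=-40/73, mR=-768/365; mL+mR=-968/365 → advance -1; mR−mL=-568/365 → turn -1·90°

0 80/49 80/109 -40/109 -4800/5341 -1 -7 N
1 32/41 160/169 -80/169 1152/6929 -1 -8 E
2 20/9 8/9 -4/9 -4/3 -2 -8 N
3 160/169 32/29 -16/29 768/4901 -2 -9 E
4 16/5 80/73 -40/73 -768/365 -3 -9 N
final -3 -10 E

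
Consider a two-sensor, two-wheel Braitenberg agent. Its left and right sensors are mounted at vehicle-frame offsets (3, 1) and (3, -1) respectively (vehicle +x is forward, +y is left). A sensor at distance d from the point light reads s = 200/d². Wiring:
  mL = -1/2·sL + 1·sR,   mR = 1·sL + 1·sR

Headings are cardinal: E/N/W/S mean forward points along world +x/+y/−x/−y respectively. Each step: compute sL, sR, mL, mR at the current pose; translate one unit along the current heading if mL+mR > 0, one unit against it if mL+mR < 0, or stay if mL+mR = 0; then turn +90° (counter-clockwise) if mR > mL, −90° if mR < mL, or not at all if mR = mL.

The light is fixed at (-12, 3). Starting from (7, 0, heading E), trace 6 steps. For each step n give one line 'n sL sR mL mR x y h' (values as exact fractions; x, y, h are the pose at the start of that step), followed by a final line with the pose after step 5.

0 25/61 2/5 119/610 247/305 7 0 E
1 200/361 200/441 28100/159201 160400/159201 8 0 N
2 100/149 20/29 1530/4321 5880/4321 8 1 W
3 8/17 200/349 2004/5933 6192/5933 7 1 S
4 25/61 2/5 119/610 247/305 7 0 E
5 200/361 200/441 28100/159201 160400/159201 8 0 N
final 8 1 W

n=0: pose=(7,0,E); sL=25/61, sR=2/5; mL=119/610, mR=247/305; mL+mR=613/610 → advance +1; mR−mL=75/122 → turn +1·90°
n=1: pose=(8,0,N); sL=200/361, sR=200/441; mL=28100/159201, mR=160400/159201; mL+mR=188500/159201 → advance +1; mR−mL=300/361 → turn +1·90°
n=2: pose=(8,1,W); sL=100/149, sR=20/29; mL=1530/4321, mR=5880/4321; mL+mR=7410/4321 → advance +1; mR−mL=150/149 → turn +1·90°
n=3: pose=(7,1,S); sL=8/17, sR=200/349; mL=2004/5933, mR=6192/5933; mL+mR=8196/5933 → advance +1; mR−mL=12/17 → turn +1·90°
n=4: pose=(7,0,E); sL=25/61, sR=2/5; mL=119/610, mR=247/305; mL+mR=613/610 → advance +1; mR−mL=75/122 → turn +1·90°
n=5: pose=(8,0,N); sL=200/361, sR=200/441; mL=28100/159201, mR=160400/159201; mL+mR=188500/159201 → advance +1; mR−mL=300/361 → turn +1·90°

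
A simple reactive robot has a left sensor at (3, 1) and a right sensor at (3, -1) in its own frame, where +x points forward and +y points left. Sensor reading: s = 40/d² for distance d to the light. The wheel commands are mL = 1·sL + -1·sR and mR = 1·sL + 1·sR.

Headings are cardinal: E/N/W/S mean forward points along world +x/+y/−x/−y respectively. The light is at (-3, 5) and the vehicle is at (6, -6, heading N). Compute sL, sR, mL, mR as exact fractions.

left sensor world pos  = (5, -3); dL² = 128
right sensor world pos = (7, -3); dR² = 164
sL = 40/128 = 5/16
sR = 40/164 = 10/41
mL = 1·sL + -1·sR = 45/656
mR = 1·sL + 1·sR = 365/656

5/16 10/41 45/656 365/656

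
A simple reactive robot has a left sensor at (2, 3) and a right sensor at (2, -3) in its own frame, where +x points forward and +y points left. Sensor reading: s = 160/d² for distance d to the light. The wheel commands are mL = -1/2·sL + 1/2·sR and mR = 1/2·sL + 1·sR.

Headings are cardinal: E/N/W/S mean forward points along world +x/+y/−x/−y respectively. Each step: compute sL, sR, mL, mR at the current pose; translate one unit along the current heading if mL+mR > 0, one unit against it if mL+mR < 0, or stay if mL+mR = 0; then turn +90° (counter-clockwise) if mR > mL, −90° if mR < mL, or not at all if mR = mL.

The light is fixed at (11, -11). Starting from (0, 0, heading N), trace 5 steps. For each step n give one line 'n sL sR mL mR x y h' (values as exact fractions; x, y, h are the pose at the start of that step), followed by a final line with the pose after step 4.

n=0: pose=(0,0,N); sL=32/73, sR=160/233; mL=2112/17009, mR=15408/17009; mL+mR=240/233 → advance +1; mR−mL=13296/17009 → turn +1·90°
n=1: pose=(0,1,W); sL=16/25, sR=80/197; mL=-576/4925, mR=3576/4925; mL+mR=120/197 → advance +1; mR−mL=4152/4925 → turn +1·90°
n=2: pose=(-1,1,S); sL=160/181, sR=32/65; mL=-2304/11765, mR=10992/11765; mL+mR=48/65 → advance +1; mR−mL=13296/11765 → turn +1·90°
n=3: pose=(-1,0,E); sL=20/37, sR=40/41; mL=330/1517, mR=1890/1517; mL+mR=60/41 → advance +1; mR−mL=1560/1517 → turn +1·90°
n=4: pose=(0,0,N); sL=32/73, sR=160/233; mL=2112/17009, mR=15408/17009; mL+mR=240/233 → advance +1; mR−mL=13296/17009 → turn +1·90°

0 32/73 160/233 2112/17009 15408/17009 0 0 N
1 16/25 80/197 -576/4925 3576/4925 0 1 W
2 160/181 32/65 -2304/11765 10992/11765 -1 1 S
3 20/37 40/41 330/1517 1890/1517 -1 0 E
4 32/73 160/233 2112/17009 15408/17009 0 0 N
final 0 1 W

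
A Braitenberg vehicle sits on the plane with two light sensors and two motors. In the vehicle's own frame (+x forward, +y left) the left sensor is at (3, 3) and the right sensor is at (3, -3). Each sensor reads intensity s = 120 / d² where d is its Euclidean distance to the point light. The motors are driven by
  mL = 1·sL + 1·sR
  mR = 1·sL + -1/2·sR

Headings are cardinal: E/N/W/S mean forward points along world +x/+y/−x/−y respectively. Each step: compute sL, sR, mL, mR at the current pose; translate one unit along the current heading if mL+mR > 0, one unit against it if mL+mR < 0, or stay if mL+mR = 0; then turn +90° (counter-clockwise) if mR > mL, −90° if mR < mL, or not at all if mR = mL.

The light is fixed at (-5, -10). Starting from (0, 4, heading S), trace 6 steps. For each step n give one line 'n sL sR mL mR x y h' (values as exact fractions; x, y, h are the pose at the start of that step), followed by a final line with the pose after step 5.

n=0: pose=(0,4,S); sL=24/37, sR=24/25; mL=1488/925, mR=156/925; mL+mR=1644/925 → advance +1; mR−mL=-36/25 → turn -1·90°
n=1: pose=(0,3,W); sL=15/13, sR=6/13; mL=21/13, mR=12/13; mL+mR=33/13 → advance +1; mR−mL=-9/13 → turn -1·90°
n=2: pose=(-1,3,N); sL=120/257, sR=24/61; mL=13488/15677, mR=4236/15677; mL+mR=17724/15677 → advance +1; mR−mL=-36/61 → turn -1·90°
n=3: pose=(-1,4,E); sL=60/169, sR=12/17; mL=3048/2873, mR=6/2873; mL+mR=3054/2873 → advance +1; mR−mL=-18/17 → turn -1·90°
n=4: pose=(0,4,S); sL=24/37, sR=24/25; mL=1488/925, mR=156/925; mL+mR=1644/925 → advance +1; mR−mL=-36/25 → turn -1·90°
n=5: pose=(0,3,W); sL=15/13, sR=6/13; mL=21/13, mR=12/13; mL+mR=33/13 → advance +1; mR−mL=-9/13 → turn -1·90°

0 24/37 24/25 1488/925 156/925 0 4 S
1 15/13 6/13 21/13 12/13 0 3 W
2 120/257 24/61 13488/15677 4236/15677 -1 3 N
3 60/169 12/17 3048/2873 6/2873 -1 4 E
4 24/37 24/25 1488/925 156/925 0 4 S
5 15/13 6/13 21/13 12/13 0 3 W
final -1 3 N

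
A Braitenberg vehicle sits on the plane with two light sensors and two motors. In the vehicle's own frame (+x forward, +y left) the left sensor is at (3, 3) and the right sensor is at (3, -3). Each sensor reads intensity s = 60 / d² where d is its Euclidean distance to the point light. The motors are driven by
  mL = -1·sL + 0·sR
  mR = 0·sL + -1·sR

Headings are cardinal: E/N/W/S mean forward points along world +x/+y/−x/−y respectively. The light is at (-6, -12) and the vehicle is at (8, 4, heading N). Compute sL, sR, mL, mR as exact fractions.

30/241 6/65 -30/241 -6/65

left sensor world pos  = (5, 7); dL² = 482
right sensor world pos = (11, 7); dR² = 650
sL = 60/482 = 30/241
sR = 60/650 = 6/65
mL = -1·sL + 0·sR = -30/241
mR = 0·sL + -1·sR = -6/65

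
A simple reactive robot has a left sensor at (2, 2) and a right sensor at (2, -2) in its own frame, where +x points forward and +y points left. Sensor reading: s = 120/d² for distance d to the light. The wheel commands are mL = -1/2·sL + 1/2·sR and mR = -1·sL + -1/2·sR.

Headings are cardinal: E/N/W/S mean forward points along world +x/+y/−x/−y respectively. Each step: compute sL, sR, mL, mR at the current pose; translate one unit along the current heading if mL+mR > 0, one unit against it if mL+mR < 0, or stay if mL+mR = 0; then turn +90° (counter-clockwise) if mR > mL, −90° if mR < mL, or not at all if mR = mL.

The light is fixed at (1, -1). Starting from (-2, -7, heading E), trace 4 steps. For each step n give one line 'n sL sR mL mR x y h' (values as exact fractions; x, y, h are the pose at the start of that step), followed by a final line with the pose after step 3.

n=0: pose=(-2,-7,E); sL=120/17, sR=24/13; mL=-576/221, mR=-1764/221; mL+mR=-180/17 → advance -1; mR−mL=-1188/221 → turn -1·90°
n=1: pose=(-3,-7,S); sL=30/17, sR=6/5; mL=-24/85, mR=-201/85; mL+mR=-45/17 → advance -1; mR−mL=-177/85 → turn -1·90°
n=2: pose=(-3,-6,W); sL=24/17, sR=8/3; mL=32/51, mR=-140/51; mL+mR=-36/17 → advance -1; mR−mL=-172/51 → turn -1·90°
n=3: pose=(-2,-6,N); sL=60/17, sR=12; mL=72/17, mR=-162/17; mL+mR=-90/17 → advance -1; mR−mL=-234/17 → turn -1·90°

0 120/17 24/13 -576/221 -1764/221 -2 -7 E
1 30/17 6/5 -24/85 -201/85 -3 -7 S
2 24/17 8/3 32/51 -140/51 -3 -6 W
3 60/17 12 72/17 -162/17 -2 -6 N
final -2 -7 E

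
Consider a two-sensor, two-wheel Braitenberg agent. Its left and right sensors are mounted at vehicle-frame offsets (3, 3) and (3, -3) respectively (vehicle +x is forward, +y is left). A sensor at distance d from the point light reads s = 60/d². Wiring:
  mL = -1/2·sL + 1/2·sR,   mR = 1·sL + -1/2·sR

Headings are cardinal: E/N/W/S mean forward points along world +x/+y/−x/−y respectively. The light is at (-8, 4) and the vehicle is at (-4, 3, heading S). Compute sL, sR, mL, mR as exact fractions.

left sensor world pos  = (-1, 0); dL² = 65
right sensor world pos = (-7, 0); dR² = 17
sL = 60/65 = 12/13
sR = 60/17 = 60/17
mL = -1/2·sL + 1/2·sR = 288/221
mR = 1·sL + -1/2·sR = -186/221

12/13 60/17 288/221 -186/221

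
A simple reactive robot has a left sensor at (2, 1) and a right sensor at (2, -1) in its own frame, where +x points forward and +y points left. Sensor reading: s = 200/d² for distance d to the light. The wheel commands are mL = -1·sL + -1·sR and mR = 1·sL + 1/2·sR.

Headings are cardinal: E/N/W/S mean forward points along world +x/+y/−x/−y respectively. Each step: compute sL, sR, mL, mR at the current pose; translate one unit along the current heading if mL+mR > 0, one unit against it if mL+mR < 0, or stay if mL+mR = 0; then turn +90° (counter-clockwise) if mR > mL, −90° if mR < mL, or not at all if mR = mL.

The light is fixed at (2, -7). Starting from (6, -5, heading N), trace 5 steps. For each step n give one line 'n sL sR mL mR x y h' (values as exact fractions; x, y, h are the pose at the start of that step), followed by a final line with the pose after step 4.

n=0: pose=(6,-5,N); sL=8, sR=200/41; mL=-528/41, mR=428/41; mL+mR=-100/41 → advance -1; mR−mL=956/41 → turn +1·90°
n=1: pose=(6,-6,W); sL=50, sR=25; mL=-75, mR=125/2; mL+mR=-25/2 → advance -1; mR−mL=275/2 → turn +1·90°
n=2: pose=(7,-6,S); sL=200/37, sR=200/17; mL=-10800/629, mR=7100/629; mL+mR=-100/17 → advance -1; mR−mL=17900/629 → turn +1·90°
n=3: pose=(7,-5,E); sL=100/29, sR=4; mL=-216/29, mR=158/29; mL+mR=-2 → advance -1; mR−mL=374/29 → turn +1·90°
n=4: pose=(6,-5,N); sL=8, sR=200/41; mL=-528/41, mR=428/41; mL+mR=-100/41 → advance -1; mR−mL=956/41 → turn +1·90°

0 8 200/41 -528/41 428/41 6 -5 N
1 50 25 -75 125/2 6 -6 W
2 200/37 200/17 -10800/629 7100/629 7 -6 S
3 100/29 4 -216/29 158/29 7 -5 E
4 8 200/41 -528/41 428/41 6 -5 N
final 6 -6 W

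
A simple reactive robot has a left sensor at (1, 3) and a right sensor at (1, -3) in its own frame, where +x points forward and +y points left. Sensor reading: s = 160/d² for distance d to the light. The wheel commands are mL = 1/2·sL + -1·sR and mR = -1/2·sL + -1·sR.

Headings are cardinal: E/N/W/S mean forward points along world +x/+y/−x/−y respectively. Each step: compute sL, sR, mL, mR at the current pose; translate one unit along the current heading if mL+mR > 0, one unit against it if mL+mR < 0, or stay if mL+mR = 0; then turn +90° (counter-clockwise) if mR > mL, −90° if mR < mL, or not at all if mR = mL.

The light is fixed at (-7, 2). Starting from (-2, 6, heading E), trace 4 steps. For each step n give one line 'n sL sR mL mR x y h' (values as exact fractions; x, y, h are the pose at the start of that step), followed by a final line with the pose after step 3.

n=0: pose=(-2,6,E); sL=32/17, sR=160/37; mL=-2128/629, mR=-3312/629; mL+mR=-320/37 → advance -1; mR−mL=-32/17 → turn -1·90°
n=1: pose=(-3,6,S); sL=80/29, sR=16; mL=-424/29, mR=-504/29; mL+mR=-32 → advance -1; mR−mL=-80/29 → turn -1·90°
n=2: pose=(-3,7,W); sL=160/13, sR=160/73; mL=3760/949, mR=-7920/949; mL+mR=-320/73 → advance -1; mR−mL=-160/13 → turn -1·90°
n=3: pose=(-2,7,N); sL=4, sR=8/5; mL=2/5, mR=-18/5; mL+mR=-16/5 → advance -1; mR−mL=-4 → turn -1·90°

0 32/17 160/37 -2128/629 -3312/629 -2 6 E
1 80/29 16 -424/29 -504/29 -3 6 S
2 160/13 160/73 3760/949 -7920/949 -3 7 W
3 4 8/5 2/5 -18/5 -2 7 N
final -2 6 E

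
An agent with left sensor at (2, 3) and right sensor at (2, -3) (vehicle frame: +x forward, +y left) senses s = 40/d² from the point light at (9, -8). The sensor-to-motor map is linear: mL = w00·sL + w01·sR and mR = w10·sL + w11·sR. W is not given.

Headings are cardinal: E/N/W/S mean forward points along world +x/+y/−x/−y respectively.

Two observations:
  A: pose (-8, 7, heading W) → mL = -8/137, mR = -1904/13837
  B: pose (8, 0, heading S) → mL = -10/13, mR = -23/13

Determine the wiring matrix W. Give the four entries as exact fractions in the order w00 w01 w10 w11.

obs A: pose=(-8,7,W) → sL=8/101, sR=8/137, mL=-8/137, mR=-1904/13837
obs B: pose=(8,0,S) → sL=1, sR=10/13, mL=-10/13, mR=-23/13
sensor matrix S = [[8/101, 8/137], [1, 10/13]]; det S = 456/179881
solve [mL_A; mL_B] = S·[w00; w01] and [mR_A; mR_B] = S·[w10; w11]:
  w00 = 0, w01 = -1, w10 = -1, w11 = -1

0 -1 -1 -1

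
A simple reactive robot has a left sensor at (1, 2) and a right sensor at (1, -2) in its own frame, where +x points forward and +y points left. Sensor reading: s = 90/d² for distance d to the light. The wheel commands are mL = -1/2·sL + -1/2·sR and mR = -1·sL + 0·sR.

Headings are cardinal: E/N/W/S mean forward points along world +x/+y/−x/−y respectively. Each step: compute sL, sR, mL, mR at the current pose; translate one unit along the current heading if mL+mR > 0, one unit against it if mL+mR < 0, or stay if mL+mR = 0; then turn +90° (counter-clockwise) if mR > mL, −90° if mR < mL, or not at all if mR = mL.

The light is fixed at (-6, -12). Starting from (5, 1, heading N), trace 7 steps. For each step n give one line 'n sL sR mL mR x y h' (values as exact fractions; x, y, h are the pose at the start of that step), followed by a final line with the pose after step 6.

n=0: pose=(5,1,N); sL=90/277, sR=18/73; mL=-5778/20221, mR=-90/277; mL+mR=-12348/20221 → advance -1; mR−mL=-792/20221 → turn -1·90°
n=1: pose=(5,0,E); sL=9/34, sR=45/122; mL=-657/2074, mR=-9/34; mL+mR=-603/1037 → advance -1; mR−mL=54/1037 → turn +1·90°
n=2: pose=(4,0,N); sL=90/233, sR=90/313; mL=-24570/72929, mR=-90/233; mL+mR=-52740/72929 → advance -1; mR−mL=-3600/72929 → turn -1·90°
n=3: pose=(4,-1,E); sL=9/29, sR=45/101; mL=-1107/2929, mR=-9/29; mL+mR=-2016/2929 → advance -1; mR−mL=198/2929 → turn +1·90°
n=4: pose=(3,-1,N); sL=90/193, sR=18/53; mL=-4122/10229, mR=-90/193; mL+mR=-8892/10229 → advance -1; mR−mL=-648/10229 → turn -1·90°
n=5: pose=(3,-2,E); sL=45/122, sR=45/82; mL=-2295/5002, mR=-45/122; mL+mR=-2070/2501 → advance -1; mR−mL=225/2501 → turn +1·90°
n=6: pose=(2,-2,N); sL=90/157, sR=90/221; mL=-17010/34697, mR=-90/157; mL+mR=-36900/34697 → advance -1; mR−mL=-2880/34697 → turn -1·90°

0 90/277 18/73 -5778/20221 -90/277 5 1 N
1 9/34 45/122 -657/2074 -9/34 5 0 E
2 90/233 90/313 -24570/72929 -90/233 4 0 N
3 9/29 45/101 -1107/2929 -9/29 4 -1 E
4 90/193 18/53 -4122/10229 -90/193 3 -1 N
5 45/122 45/82 -2295/5002 -45/122 3 -2 E
6 90/157 90/221 -17010/34697 -90/157 2 -2 N
final 2 -3 E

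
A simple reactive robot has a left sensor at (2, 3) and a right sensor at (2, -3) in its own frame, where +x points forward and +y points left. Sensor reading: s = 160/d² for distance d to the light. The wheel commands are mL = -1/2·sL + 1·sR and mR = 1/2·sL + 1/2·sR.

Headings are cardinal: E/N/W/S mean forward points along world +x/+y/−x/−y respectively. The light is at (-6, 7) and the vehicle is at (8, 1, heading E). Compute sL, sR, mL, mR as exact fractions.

32/53 160/337 3088/17861 9632/17861

left sensor world pos  = (10, 4); dL² = 265
right sensor world pos = (10, -2); dR² = 337
sL = 160/265 = 32/53
sR = 160/337 = 160/337
mL = -1/2·sL + 1·sR = 3088/17861
mR = 1/2·sL + 1/2·sR = 9632/17861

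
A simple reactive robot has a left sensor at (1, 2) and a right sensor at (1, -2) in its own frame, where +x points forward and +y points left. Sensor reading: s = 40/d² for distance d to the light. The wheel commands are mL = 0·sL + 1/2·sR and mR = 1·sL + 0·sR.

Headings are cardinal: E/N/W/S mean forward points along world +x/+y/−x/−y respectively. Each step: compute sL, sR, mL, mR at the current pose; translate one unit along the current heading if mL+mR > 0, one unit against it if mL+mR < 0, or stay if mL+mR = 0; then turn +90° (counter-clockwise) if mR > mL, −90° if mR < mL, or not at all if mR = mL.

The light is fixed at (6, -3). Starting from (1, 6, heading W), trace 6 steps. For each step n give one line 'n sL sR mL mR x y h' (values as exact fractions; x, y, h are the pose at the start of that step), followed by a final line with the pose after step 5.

n=0: pose=(1,6,W); sL=8/17, sR=40/157; mL=20/157, mR=8/17; mL+mR=1596/2669 → advance +1; mR−mL=916/2669 → turn +1·90°
n=1: pose=(0,6,S); sL=1/2, sR=5/16; mL=5/32, mR=1/2; mL+mR=21/32 → advance +1; mR−mL=11/32 → turn +1·90°
n=2: pose=(0,5,E); sL=8/25, sR=40/61; mL=20/61, mR=8/25; mL+mR=988/1525 → advance +1; mR−mL=-12/1525 → turn -1·90°
n=3: pose=(1,5,S); sL=20/29, sR=20/49; mL=10/49, mR=20/29; mL+mR=1270/1421 → advance +1; mR−mL=690/1421 → turn +1·90°
n=4: pose=(1,4,E); sL=40/97, sR=40/41; mL=20/41, mR=40/97; mL+mR=3580/3977 → advance +1; mR−mL=-300/3977 → turn -1·90°
n=5: pose=(2,4,S); sL=1, sR=5/9; mL=5/18, mR=1; mL+mR=23/18 → advance +1; mR−mL=13/18 → turn +1·90°

0 8/17 40/157 20/157 8/17 1 6 W
1 1/2 5/16 5/32 1/2 0 6 S
2 8/25 40/61 20/61 8/25 0 5 E
3 20/29 20/49 10/49 20/29 1 5 S
4 40/97 40/41 20/41 40/97 1 4 E
5 1 5/9 5/18 1 2 4 S
final 2 3 E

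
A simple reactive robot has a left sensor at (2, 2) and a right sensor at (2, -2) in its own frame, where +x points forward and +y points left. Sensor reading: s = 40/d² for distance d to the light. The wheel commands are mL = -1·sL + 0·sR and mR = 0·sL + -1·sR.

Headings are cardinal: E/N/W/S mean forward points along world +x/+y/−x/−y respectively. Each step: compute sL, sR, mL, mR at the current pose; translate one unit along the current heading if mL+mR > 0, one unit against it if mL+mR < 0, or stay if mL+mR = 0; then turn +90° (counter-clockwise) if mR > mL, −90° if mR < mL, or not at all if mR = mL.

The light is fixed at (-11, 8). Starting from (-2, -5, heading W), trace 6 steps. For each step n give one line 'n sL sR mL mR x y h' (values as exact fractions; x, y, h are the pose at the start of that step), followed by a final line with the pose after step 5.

n=0: pose=(-2,-5,W); sL=20/137, sR=4/17; mL=-20/137, mR=-4/17; mL+mR=-888/2329 → advance -1; mR−mL=-208/2329 → turn -1·90°
n=1: pose=(-1,-5,N); sL=8/37, sR=8/53; mL=-8/37, mR=-8/53; mL+mR=-720/1961 → advance -1; mR−mL=128/1961 → turn +1·90°
n=2: pose=(-1,-6,W); sL=1/8, sR=5/26; mL=-1/8, mR=-5/26; mL+mR=-33/104 → advance -1; mR−mL=-7/104 → turn -1·90°
n=3: pose=(0,-6,N); sL=8/45, sR=40/313; mL=-8/45, mR=-40/313; mL+mR=-4304/14085 → advance -1; mR−mL=704/14085 → turn +1·90°
n=4: pose=(0,-7,W); sL=4/37, sR=4/25; mL=-4/37, mR=-4/25; mL+mR=-248/925 → advance -1; mR−mL=-48/925 → turn -1·90°
n=5: pose=(1,-7,N); sL=40/269, sR=8/73; mL=-40/269, mR=-8/73; mL+mR=-5072/19637 → advance -1; mR−mL=768/19637 → turn +1·90°

0 20/137 4/17 -20/137 -4/17 -2 -5 W
1 8/37 8/53 -8/37 -8/53 -1 -5 N
2 1/8 5/26 -1/8 -5/26 -1 -6 W
3 8/45 40/313 -8/45 -40/313 0 -6 N
4 4/37 4/25 -4/37 -4/25 0 -7 W
5 40/269 8/73 -40/269 -8/73 1 -7 N
final 1 -8 W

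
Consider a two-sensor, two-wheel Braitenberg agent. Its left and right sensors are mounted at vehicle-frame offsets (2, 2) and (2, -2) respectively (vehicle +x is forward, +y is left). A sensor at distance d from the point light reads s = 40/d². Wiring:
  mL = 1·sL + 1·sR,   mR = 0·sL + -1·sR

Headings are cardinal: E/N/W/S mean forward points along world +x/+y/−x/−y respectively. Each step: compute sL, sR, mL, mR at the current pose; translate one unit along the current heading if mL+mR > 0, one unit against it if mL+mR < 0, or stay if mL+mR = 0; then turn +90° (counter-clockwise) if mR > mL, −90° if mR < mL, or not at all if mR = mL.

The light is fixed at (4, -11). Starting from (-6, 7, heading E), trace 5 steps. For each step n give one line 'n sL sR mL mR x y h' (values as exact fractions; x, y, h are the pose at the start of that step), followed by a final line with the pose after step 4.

n=0: pose=(-6,7,E); sL=5/58, sR=1/8; mL=49/232, mR=-1/8; mL+mR=5/58 → advance +1; mR−mL=-39/116 → turn -1·90°
n=1: pose=(-5,7,S); sL=8/61, sR=40/377; mL=5456/22997, mR=-40/377; mL+mR=8/61 → advance +1; mR−mL=-7896/22997 → turn -1·90°
n=2: pose=(-5,6,W); sL=20/173, sR=20/241; mL=8280/41693, mR=-20/241; mL+mR=20/173 → advance +1; mR−mL=-11740/41693 → turn -1·90°
n=3: pose=(-6,6,N); sL=8/101, sR=8/85; mL=1488/8585, mR=-8/85; mL+mR=8/101 → advance +1; mR−mL=-2296/8585 → turn -1·90°
n=4: pose=(-6,7,E); sL=5/58, sR=1/8; mL=49/232, mR=-1/8; mL+mR=5/58 → advance +1; mR−mL=-39/116 → turn -1·90°

0 5/58 1/8 49/232 -1/8 -6 7 E
1 8/61 40/377 5456/22997 -40/377 -5 7 S
2 20/173 20/241 8280/41693 -20/241 -5 6 W
3 8/101 8/85 1488/8585 -8/85 -6 6 N
4 5/58 1/8 49/232 -1/8 -6 7 E
final -5 7 S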